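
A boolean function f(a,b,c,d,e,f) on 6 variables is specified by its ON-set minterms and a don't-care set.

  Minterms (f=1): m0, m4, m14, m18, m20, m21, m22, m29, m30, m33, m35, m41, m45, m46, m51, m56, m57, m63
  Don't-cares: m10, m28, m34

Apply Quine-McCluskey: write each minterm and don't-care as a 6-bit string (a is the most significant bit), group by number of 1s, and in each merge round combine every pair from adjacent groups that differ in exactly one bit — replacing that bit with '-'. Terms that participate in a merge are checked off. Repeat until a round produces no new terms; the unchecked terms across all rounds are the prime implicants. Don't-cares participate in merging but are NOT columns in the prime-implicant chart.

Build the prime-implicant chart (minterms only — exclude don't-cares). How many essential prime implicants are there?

8

Round 0: 000000✓ 000100✓ 001010✓ 001110✓ 010010✓ 010100✓ 010101✓ 010110✓ 011100✓ 011101✓ 011110✓ 100001✓ 100010✓ 100011✓ 101001✓ 101101✓ 101110✓ 110011✓ 111000✓ 111001✓ 111111
Round 1: -01110 0-0100 0-1110 000-00 001-10 01-100✓ 01-101✓ 01-110✓ 010-10 0101-0✓ 01010-✓ 0111-0✓ 01110-✓ 1-0011 1-1001 10-001 1000-1 10001- 101-01 11100-
Round 2: 01-1-0 01-10-
PIs = {-01110, 0-0100, 0-1110, 000-00, 001-10, 01-1-0, 01-10-, 010-10, 1-0011, 1-1001, 10-001, 1000-1, 10001-, 101-01, 11100-, 111111}
Coverage chart:
  m0: 000-00 ←essential
  m4: 0-0100,000-00
  m14: -01110,0-1110,001-10
  m18: 010-10 ←essential
  m20: 0-0100,01-1-0,01-10-
  m21: 01-10- ←essential
  m22: 01-1-0,010-10
  m29: 01-10- ←essential
  m30: 0-1110,01-1-0
  m33: 10-001,1000-1
  m35: 1-0011,1000-1,10001-
  m41: 1-1001,10-001,101-01
  m45: 101-01 ←essential
  m46: -01110 ←essential
  m51: 1-0011 ←essential
  m56: 11100- ←essential
  m57: 1-1001,11100-
  m63: 111111 ←essential
Essential: -01110, 000-00, 01-10-, 010-10, 1-0011, 101-01, 11100-, 111111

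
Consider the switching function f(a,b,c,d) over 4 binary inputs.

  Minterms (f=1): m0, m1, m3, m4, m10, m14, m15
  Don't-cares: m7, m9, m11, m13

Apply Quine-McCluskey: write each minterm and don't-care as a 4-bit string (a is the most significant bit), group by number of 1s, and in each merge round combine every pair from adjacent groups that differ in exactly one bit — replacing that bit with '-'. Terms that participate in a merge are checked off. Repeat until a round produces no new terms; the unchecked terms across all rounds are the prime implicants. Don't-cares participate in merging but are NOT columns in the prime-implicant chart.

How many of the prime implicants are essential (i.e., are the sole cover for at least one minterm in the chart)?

2

[col 0] 0000*, 0001*, 0011*, 0100*, 0111*, 1001*, 1010*, 1011*, 1101*, 1110*, 1111*
[col 1] -001*, -011*, -111*, 0-00, 0-11*, 00-1*, 000-, 1-01*, 1-10*, 1-11*, 10-1*, 101-*, 11-1*, 111-*
[col 2] --11, -0-1, 1--1, 1-1-
Prime implicants: --11, -0-1, 0-00, 000-, 1--1, 1-1-
PI chart (minterm → PIs covering it):
  0 | 0-00,000-
  1 | -0-1,000-
  3 | --11,-0-1
  4 | 0-00  (sole → essential)
  10 | 1-1-  (sole → essential)
  14 | 1-1-  (sole → essential)
  15 | --11,1--1,1-1-
Essential prime implicants: 0-00, 1-1-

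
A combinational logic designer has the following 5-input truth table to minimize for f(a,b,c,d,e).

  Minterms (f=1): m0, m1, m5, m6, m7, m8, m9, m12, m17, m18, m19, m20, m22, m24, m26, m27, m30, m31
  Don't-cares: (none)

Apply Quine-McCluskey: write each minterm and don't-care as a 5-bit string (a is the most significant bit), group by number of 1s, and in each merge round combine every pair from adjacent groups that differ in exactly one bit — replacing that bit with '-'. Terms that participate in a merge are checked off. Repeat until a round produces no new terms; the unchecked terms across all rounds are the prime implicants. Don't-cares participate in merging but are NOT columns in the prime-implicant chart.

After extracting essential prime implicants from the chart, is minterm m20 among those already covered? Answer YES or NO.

YES

[col 0] 00000*, 00001*, 00101*, 00110*, 00111*, 01000*, 01001*, 01100*, 10001*, 10010*, 10011*, 10100*, 10110*, 11000*, 11010*, 11011*, 11110*, 11111*
[col 1] -0001, -0110, -1000, 0-000*, 0-001*, 00-01, 0000-*, 001-1, 0011-, 01-00, 0100-*, 1-010*, 1-011*, 1-110*, 10-10*, 100-1, 1001-*, 101-0, 11-10*, 11-11*, 110-0, 1101-*, 1111-*
[col 2] 0-00-, 1--10, 1-01-, 11-1-
Prime implicants: -0001, -0110, -1000, 0-00-, 00-01, 001-1, 0011-, 01-00, 1--10, 1-01-, 100-1, 101-0, 11-1-, 110-0
PI chart (minterm → PIs covering it):
  0 | 0-00-  (sole → essential)
  1 | -0001,0-00-,00-01
  5 | 00-01,001-1
  6 | -0110,0011-
  7 | 001-1,0011-
  8 | -1000,0-00-,01-00
  9 | 0-00-  (sole → essential)
  12 | 01-00  (sole → essential)
  17 | -0001,100-1
  18 | 1--10,1-01-
  19 | 1-01-,100-1
  20 | 101-0  (sole → essential)
  22 | -0110,1--10,101-0
  24 | -1000,110-0
  26 | 1--10,1-01-,11-1-,110-0
  27 | 1-01-,11-1-
  30 | 1--10,11-1-
  31 | 11-1-  (sole → essential)
Essential prime implicants: 0-00-, 01-00, 101-0, 11-1-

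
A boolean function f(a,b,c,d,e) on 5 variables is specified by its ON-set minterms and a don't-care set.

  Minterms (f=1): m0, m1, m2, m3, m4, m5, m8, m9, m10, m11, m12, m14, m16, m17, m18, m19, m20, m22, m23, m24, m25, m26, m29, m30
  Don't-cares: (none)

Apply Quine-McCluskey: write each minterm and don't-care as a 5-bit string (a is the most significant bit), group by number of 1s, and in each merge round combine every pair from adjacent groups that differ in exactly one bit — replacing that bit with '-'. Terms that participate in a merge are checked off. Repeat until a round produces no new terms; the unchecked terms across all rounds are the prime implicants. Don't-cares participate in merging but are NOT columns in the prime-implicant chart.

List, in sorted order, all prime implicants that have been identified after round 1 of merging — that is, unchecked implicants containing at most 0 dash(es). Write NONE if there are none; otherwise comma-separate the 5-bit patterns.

NONE

[col 0] 00000*, 00001*, 00010*, 00011*, 00100*, 00101*, 01000*, 01001*, 01010*, 01011*, 01100*, 01110*, 10000*, 10001*, 10010*, 10011*, 10100*, 10110*, 10111*, 11000*, 11001*, 11010*, 11101*, 11110*
[col 1] -0000*, -0001*, -0010*, -0011*, -0100*, -1000*, -1001*, -1010*, -1110*, 0-000*, 0-001*, 0-010*, 0-011*, 0-100*, 00-00*, 00-01*, 000-0*, 000-1*, 0000-*, 0001-*, 0010-*, 01-00*, 01-10*, 010-0*, 010-1*, 0100-*, 0101-*, 011-0*, 1-000*, 1-001*, 1-010*, 1-110*, 10-00*, 10-10*, 10-11*, 100-0*, 100-1*, 1000-*, 1001-*, 101-0*, 1011-*, 11-01, 11-10*, 110-0*, 1100-*
[col 2] --000*, --001*, --010*, -0-00, -00-0*, -00-1*, -000-*, -001-*, -1-10, -10-0*, -100-*, 0--00, 0-0-0*, 0-0-1*, 0-00-*, 0-01-*, 00-0-, 000--*, 01--0, 010--*, 1--10, 1-0-0*, 1-00-*, 10--0, 10-1-, 100--*
[col 3] --0-0, --00-, -00--, 0-0--
Prime implicants: --0-0, --00-, -0-00, -00--, -1-10, 0--00, 0-0--, 00-0-, 01--0, 1--10, 10--0, 10-1-, 11-01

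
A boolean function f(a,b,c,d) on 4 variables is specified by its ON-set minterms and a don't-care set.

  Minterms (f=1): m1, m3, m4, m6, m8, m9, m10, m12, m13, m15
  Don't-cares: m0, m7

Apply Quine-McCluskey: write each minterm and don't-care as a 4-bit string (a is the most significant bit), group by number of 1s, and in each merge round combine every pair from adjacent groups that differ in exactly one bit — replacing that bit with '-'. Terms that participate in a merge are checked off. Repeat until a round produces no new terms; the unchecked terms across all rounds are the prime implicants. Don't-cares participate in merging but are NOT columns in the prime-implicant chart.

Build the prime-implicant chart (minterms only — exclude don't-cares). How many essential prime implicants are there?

Round 0: 0000✓ 0001✓ 0011✓ 0100✓ 0110✓ 0111✓ 1000✓ 1001✓ 1010✓ 1100✓ 1101✓ 1111✓
Round 1: -000✓ -001✓ -100✓ -111 0-00✓ 0-11 00-1 000-✓ 01-0 011- 1-00✓ 1-01✓ 10-0 100-✓ 11-1 110-✓
Round 2: --00 -00- 1-0-
PIs = {--00, -00-, -111, 0-11, 00-1, 01-0, 011-, 1-0-, 10-0, 11-1}
Coverage chart:
  m1: -00-,00-1
  m3: 0-11,00-1
  m4: --00,01-0
  m6: 01-0,011-
  m8: --00,-00-,1-0-,10-0
  m9: -00-,1-0-
  m10: 10-0 ←essential
  m12: --00,1-0-
  m13: 1-0-,11-1
  m15: -111,11-1
Essential: 10-0

1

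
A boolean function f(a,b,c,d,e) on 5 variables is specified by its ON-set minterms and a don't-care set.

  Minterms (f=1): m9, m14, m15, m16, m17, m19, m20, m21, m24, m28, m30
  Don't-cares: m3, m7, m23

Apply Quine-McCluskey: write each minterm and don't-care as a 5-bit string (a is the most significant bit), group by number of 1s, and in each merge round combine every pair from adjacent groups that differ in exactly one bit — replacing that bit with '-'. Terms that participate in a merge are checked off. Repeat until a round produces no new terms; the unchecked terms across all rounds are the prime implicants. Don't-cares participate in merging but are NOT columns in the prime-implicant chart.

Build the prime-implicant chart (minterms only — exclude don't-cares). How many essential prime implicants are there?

size-2^0 implicants → 00011(✓)  00111(✓)  01001  01110(✓)  01111(✓)  10000(✓)  10001(✓)  10011(✓)  10100(✓)  10101(✓)  10111(✓)  11000(✓)  11100(✓)  11110(✓)
size-2^1 implicants → -0011(✓)  -0111(✓)  -1110  0-111  00-11(✓)  0111-  1-000(✓)  1-100(✓)  10-00(✓)  10-01(✓)  10-11(✓)  100-1(✓)  1000-(✓)  101-1(✓)  1010-(✓)  11-00(✓)  111-0
size-2^2 implicants → -0-11  1--00  10--1  10-0-
Unchecked terms (primes): -0-11, -1110, 0-111, 01001, 0111-, 1--00, 10--1, 10-0-, 111-0
Minterm coverage:
  m9 ⊆ 01001 [E]
  m14 ⊆ -1110,0111-
  m15 ⊆ 0-111,0111-
  m16 ⊆ 1--00,10-0-
  m17 ⊆ 10--1,10-0-
  m19 ⊆ -0-11,10--1
  m20 ⊆ 1--00,10-0-
  m21 ⊆ 10--1,10-0-
  m24 ⊆ 1--00 [E]
  m28 ⊆ 1--00,111-0
  m30 ⊆ -1110,111-0
E = {01001, 1--00}

2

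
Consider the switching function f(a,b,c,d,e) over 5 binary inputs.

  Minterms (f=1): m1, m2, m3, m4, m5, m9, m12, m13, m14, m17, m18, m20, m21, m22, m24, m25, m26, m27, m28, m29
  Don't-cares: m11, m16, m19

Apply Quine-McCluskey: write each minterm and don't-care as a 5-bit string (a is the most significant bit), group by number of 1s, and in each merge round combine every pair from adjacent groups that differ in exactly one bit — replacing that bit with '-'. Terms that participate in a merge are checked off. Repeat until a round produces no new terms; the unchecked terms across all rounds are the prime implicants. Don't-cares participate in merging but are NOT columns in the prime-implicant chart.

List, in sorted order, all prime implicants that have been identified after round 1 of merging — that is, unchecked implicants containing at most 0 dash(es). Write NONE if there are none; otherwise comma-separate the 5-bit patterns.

[col 0] 00001*, 00010*, 00011*, 00100*, 00101*, 01001*, 01011*, 01100*, 01101*, 01110*, 10000*, 10001*, 10010*, 10011*, 10100*, 10101*, 10110*, 11000*, 11001*, 11010*, 11011*, 11100*, 11101*
[col 1] -0001*, -0010*, -0011*, -0100*, -0101*, -1001*, -1011*, -1100*, -1101*, 0-001*, 0-011*, 0-100*, 0-101*, 00-01*, 000-1*, 0001-*, 0010-*, 01-01*, 010-1*, 011-0, 0110-*, 1-000*, 1-001*, 1-010*, 1-011*, 1-100*, 1-101*, 10-00*, 10-01*, 10-10*, 100-0*, 100-1*, 1000-*, 1001-*, 101-0*, 1010-*, 11-00*, 11-01*, 110-0*, 110-1*, 1100-*, 1101-*, 1110-*
[col 2] --001*, --011*, --100*, --101*, -0-01*, -00-1*, -001-, -010-*, -1-01*, -10-1*, -110-*, 0--01*, 0-0-1*, 0-10-*, 1--00*, 1--01*, 1-0-0*, 1-0-1*, 1-00-*, 1-01-*, 1-10-*, 10--0, 10-0-*, 100--*, 11-0-*, 110--*
[col 3] ---01, --0-1, --10-, 1--0-, 1-0--
Prime implicants: ---01, --0-1, --10-, -001-, 011-0, 1--0-, 1-0--, 10--0

NONE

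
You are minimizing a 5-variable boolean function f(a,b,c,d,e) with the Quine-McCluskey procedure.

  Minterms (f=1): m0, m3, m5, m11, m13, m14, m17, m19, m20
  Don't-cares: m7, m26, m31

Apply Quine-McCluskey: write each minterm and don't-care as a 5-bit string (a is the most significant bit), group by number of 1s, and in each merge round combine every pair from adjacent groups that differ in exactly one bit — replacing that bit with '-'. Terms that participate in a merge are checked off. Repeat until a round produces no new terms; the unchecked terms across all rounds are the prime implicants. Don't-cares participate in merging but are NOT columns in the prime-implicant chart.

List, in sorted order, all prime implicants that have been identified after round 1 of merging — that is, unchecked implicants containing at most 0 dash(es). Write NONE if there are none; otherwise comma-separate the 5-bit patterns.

00000, 01110, 10100, 11010, 11111

Round 0: 00000 00011✓ 00101✓ 00111✓ 01011✓ 01101✓ 01110 10001✓ 10011✓ 10100 11010 11111
Round 1: -0011 0-011 0-101 00-11 001-1 100-1
PIs = {-0011, 0-011, 0-101, 00-11, 00000, 001-1, 01110, 100-1, 10100, 11010, 11111}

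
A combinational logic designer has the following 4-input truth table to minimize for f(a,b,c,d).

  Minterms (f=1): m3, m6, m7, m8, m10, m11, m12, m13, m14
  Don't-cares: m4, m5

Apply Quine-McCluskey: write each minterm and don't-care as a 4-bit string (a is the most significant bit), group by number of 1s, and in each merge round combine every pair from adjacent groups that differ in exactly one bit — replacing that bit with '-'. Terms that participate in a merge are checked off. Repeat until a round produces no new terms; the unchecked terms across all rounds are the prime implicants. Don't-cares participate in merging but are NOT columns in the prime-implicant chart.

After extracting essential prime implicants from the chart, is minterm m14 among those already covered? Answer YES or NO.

Round 0: 0011✓ 0100✓ 0101✓ 0110✓ 0111✓ 1000✓ 1010✓ 1011✓ 1100✓ 1101✓ 1110✓
Round 1: -011 -100✓ -101✓ -110✓ 0-11 01-0✓ 01-1✓ 010-✓ 011-✓ 1-00✓ 1-10✓ 10-0✓ 101- 11-0✓ 110-✓
Round 2: -1-0 -10- 01-- 1--0
PIs = {-011, -1-0, -10-, 0-11, 01--, 1--0, 101-}
Coverage chart:
  m3: -011,0-11
  m6: -1-0,01--
  m7: 0-11,01--
  m8: 1--0 ←essential
  m10: 1--0,101-
  m11: -011,101-
  m12: -1-0,-10-,1--0
  m13: -10- ←essential
  m14: -1-0,1--0
Essential: -10-, 1--0

YES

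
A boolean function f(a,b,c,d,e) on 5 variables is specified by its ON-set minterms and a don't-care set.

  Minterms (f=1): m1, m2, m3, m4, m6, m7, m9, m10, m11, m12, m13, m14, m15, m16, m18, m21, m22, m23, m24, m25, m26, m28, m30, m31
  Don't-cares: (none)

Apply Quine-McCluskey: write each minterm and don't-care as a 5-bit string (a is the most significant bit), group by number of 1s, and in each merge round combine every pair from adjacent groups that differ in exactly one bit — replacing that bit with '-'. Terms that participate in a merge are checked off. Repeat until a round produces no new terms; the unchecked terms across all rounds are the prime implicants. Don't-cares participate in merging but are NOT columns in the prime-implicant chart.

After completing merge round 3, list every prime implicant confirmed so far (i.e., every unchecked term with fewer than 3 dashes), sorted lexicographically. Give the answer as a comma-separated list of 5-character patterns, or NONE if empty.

-1001, -11-0, 0-0-1, 0-1-0, 01--1, 011--, 1-0-0, 101-1, 11--0, 1100-

Round 0: 00001✓ 00010✓ 00011✓ 00100✓ 00110✓ 00111✓ 01001✓ 01010✓ 01011✓ 01100✓ 01101✓ 01110✓ 01111✓ 10000✓ 10010✓ 10101✓ 10110✓ 10111✓ 11000✓ 11001✓ 11010✓ 11100✓ 11110✓ 11111✓
Round 1: -0010✓ -0110✓ -0111✓ -1001 -1010✓ -1100✓ -1110✓ -1111✓ 0-001✓ 0-010✓ 0-011✓ 0-100✓ 0-110✓ 0-111✓ 00-10✓ 00-11✓ 000-1✓ 0001-✓ 001-0✓ 0011-✓ 01-01✓ 01-10✓ 01-11✓ 010-1✓ 0101-✓ 011-0✓ 011-1✓ 0110-✓ 0111-✓ 1-000✓ 1-010✓ 1-110✓ 1-111✓ 10-10✓ 100-0✓ 101-1 1011-✓ 11-00✓ 11-10✓ 110-0✓ 1100- 111-0✓ 1111-✓
Round 2: --010✓ --110✓ --111✓ -0-10✓ -011-✓ -1-10✓ -11-0 -111-✓ 0--10✓ 0--11✓ 0-0-1 0-01-✓ 0-1-0 0-11-✓ 00-1-✓ 01--1 01-1-✓ 011-- 1--10✓ 1-0-0 1-11-✓ 11--0
Round 3: ---10 --11- 0--1-
PIs = {---10, --11-, -1001, -11-0, 0--1-, 0-0-1, 0-1-0, 01--1, 011--, 1-0-0, 101-1, 11--0, 1100-}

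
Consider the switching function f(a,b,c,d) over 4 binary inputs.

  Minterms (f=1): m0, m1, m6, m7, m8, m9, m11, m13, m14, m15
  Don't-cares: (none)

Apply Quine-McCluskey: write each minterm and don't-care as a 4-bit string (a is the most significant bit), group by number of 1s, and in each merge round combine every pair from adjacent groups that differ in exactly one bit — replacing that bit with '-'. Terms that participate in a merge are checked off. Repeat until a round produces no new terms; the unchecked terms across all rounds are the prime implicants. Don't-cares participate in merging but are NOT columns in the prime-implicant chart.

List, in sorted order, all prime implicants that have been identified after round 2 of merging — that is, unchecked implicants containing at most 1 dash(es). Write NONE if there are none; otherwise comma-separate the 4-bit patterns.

NONE

size-2^0 implicants → 0000(✓)  0001(✓)  0110(✓)  0111(✓)  1000(✓)  1001(✓)  1011(✓)  1101(✓)  1110(✓)  1111(✓)
size-2^1 implicants → -000(✓)  -001(✓)  -110(✓)  -111(✓)  000-(✓)  011-(✓)  1-01(✓)  1-11(✓)  10-1(✓)  100-(✓)  11-1(✓)  111-(✓)
size-2^2 implicants → -00-  -11-  1--1
Unchecked terms (primes): -00-, -11-, 1--1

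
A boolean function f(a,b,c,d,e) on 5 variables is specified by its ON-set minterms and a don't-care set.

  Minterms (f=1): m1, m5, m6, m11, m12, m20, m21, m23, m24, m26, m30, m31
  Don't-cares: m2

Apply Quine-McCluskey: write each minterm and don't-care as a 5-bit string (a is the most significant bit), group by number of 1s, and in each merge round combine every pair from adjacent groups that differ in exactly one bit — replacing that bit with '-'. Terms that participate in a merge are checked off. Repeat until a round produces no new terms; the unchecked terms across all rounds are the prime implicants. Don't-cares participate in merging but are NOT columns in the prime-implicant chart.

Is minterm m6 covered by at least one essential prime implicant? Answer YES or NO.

YES

Round 0: 00001✓ 00010✓ 00101✓ 00110✓ 01011 01100 10100✓ 10101✓ 10111✓ 11000✓ 11010✓ 11110✓ 11111✓
Round 1: -0101 00-01 00-10 1-111 101-1 1010- 11-10 110-0 1111-
PIs = {-0101, 00-01, 00-10, 01011, 01100, 1-111, 101-1, 1010-, 11-10, 110-0, 1111-}
Coverage chart:
  m1: 00-01 ←essential
  m5: -0101,00-01
  m6: 00-10 ←essential
  m11: 01011 ←essential
  m12: 01100 ←essential
  m20: 1010- ←essential
  m21: -0101,101-1,1010-
  m23: 1-111,101-1
  m24: 110-0 ←essential
  m26: 11-10,110-0
  m30: 11-10,1111-
  m31: 1-111,1111-
Essential: 00-01, 00-10, 01011, 01100, 1010-, 110-0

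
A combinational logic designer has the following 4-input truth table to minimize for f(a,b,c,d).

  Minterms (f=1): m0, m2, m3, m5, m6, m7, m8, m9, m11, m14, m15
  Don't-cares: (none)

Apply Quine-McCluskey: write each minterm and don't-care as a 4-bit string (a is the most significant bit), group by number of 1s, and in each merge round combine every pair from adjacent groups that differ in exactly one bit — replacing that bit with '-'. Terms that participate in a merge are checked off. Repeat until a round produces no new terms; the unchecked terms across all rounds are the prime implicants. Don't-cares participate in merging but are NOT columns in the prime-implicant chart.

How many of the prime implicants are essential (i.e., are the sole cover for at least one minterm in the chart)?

2

size-2^0 implicants → 0000(✓)  0010(✓)  0011(✓)  0101(✓)  0110(✓)  0111(✓)  1000(✓)  1001(✓)  1011(✓)  1110(✓)  1111(✓)
size-2^1 implicants → -000  -011(✓)  -110(✓)  -111(✓)  0-10(✓)  0-11(✓)  00-0  001-(✓)  01-1  011-(✓)  1-11(✓)  10-1  100-  111-(✓)
size-2^2 implicants → --11  -11-  0-1-
Unchecked terms (primes): --11, -000, -11-, 0-1-, 00-0, 01-1, 10-1, 100-
Minterm coverage:
  m0 ⊆ -000,00-0
  m2 ⊆ 0-1-,00-0
  m3 ⊆ --11,0-1-
  m5 ⊆ 01-1 [E]
  m6 ⊆ -11-,0-1-
  m7 ⊆ --11,-11-,0-1-,01-1
  m8 ⊆ -000,100-
  m9 ⊆ 10-1,100-
  m11 ⊆ --11,10-1
  m14 ⊆ -11- [E]
  m15 ⊆ --11,-11-
E = {-11-, 01-1}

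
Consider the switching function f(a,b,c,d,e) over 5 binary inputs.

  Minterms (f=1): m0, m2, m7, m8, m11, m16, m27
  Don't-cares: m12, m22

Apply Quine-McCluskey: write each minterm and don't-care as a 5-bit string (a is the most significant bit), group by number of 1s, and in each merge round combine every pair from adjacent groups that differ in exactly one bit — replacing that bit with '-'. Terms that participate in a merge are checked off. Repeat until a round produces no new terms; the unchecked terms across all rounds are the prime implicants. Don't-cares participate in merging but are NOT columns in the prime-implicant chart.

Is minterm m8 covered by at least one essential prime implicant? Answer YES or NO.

NO

Round 0: 00000✓ 00010✓ 00111 01000✓ 01011✓ 01100✓ 10000✓ 10110 11011✓
Round 1: -0000 -1011 0-000 000-0 01-00
PIs = {-0000, -1011, 0-000, 000-0, 00111, 01-00, 10110}
Coverage chart:
  m0: -0000,0-000,000-0
  m2: 000-0 ←essential
  m7: 00111 ←essential
  m8: 0-000,01-00
  m11: -1011 ←essential
  m16: -0000 ←essential
  m27: -1011 ←essential
Essential: -0000, -1011, 000-0, 00111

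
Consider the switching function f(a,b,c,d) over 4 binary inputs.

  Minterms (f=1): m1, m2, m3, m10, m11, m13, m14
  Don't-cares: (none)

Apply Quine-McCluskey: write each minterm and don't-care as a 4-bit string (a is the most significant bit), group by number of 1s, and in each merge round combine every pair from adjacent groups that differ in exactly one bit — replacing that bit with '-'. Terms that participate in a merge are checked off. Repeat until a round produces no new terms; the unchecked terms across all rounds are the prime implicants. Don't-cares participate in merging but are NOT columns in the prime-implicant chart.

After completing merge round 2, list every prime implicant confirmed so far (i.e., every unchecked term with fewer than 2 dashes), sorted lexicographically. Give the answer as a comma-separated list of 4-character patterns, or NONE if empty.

00-1, 1-10, 1101

[col 0] 0001*, 0010*, 0011*, 1010*, 1011*, 1101, 1110*
[col 1] -010*, -011*, 00-1, 001-*, 1-10, 101-*
[col 2] -01-
Prime implicants: -01-, 00-1, 1-10, 1101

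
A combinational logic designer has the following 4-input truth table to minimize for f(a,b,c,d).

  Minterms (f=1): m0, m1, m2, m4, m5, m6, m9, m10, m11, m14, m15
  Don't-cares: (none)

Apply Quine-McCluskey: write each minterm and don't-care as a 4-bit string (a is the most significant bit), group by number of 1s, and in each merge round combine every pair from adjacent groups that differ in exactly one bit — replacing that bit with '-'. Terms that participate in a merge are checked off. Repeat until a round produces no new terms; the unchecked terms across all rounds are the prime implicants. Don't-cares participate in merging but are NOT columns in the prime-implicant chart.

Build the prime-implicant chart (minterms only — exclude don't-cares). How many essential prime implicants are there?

2

[col 0] 0000*, 0001*, 0010*, 0100*, 0101*, 0110*, 1001*, 1010*, 1011*, 1110*, 1111*
[col 1] -001, -010*, -110*, 0-00*, 0-01*, 0-10*, 00-0*, 000-*, 01-0*, 010-*, 1-10*, 1-11*, 10-1, 101-*, 111-*
[col 2] --10, 0--0, 0-0-, 1-1-
Prime implicants: --10, -001, 0--0, 0-0-, 1-1-, 10-1
PI chart (minterm → PIs covering it):
  0 | 0--0,0-0-
  1 | -001,0-0-
  2 | --10,0--0
  4 | 0--0,0-0-
  5 | 0-0-  (sole → essential)
  6 | --10,0--0
  9 | -001,10-1
  10 | --10,1-1-
  11 | 1-1-,10-1
  14 | --10,1-1-
  15 | 1-1-  (sole → essential)
Essential prime implicants: 0-0-, 1-1-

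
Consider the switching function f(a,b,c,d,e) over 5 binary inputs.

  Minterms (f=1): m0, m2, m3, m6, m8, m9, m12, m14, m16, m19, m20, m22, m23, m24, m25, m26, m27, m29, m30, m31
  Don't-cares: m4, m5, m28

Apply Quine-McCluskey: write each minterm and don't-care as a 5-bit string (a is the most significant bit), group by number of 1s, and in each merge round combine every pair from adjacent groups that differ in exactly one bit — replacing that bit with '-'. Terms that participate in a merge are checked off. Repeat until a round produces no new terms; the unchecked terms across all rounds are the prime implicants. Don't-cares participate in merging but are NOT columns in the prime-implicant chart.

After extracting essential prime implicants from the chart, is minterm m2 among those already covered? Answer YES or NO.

NO

[col 0] 00000*, 00010*, 00011*, 00100*, 00101*, 00110*, 01000*, 01001*, 01100*, 01110*, 10000*, 10011*, 10100*, 10110*, 10111*, 11000*, 11001*, 11010*, 11011*, 11100*, 11101*, 11110*, 11111*
[col 1] -0000*, -0011, -0100*, -0110*, -1000*, -1001*, -1100*, -1110*, 0-000*, 0-100*, 0-110*, 00-00*, 00-10*, 000-0*, 0001-, 001-0*, 0010-, 01-00*, 0100-*, 011-0*, 1-000*, 1-011*, 1-100*, 1-110*, 1-111*, 10-00*, 10-11*, 101-0*, 1011-*, 11-00*, 11-01*, 11-10*, 11-11*, 110-0*, 110-1*, 1100-*, 1101-*, 111-0*, 111-1*, 1110-*, 1111-*
[col 2] --000*, --100*, --110*, -0-00*, -01-0*, -1-00*, -100-, -11-0*, 0--00*, 0-1-0*, 00--0, 1--00*, 1--11, 1-1-0*, 1-11-, 11--0*, 11--1*, 11-0-*, 11-1-*, 110--*, 111--*
[col 3] ---00, --1-0, 11---
Prime implicants: ---00, --1-0, -0011, -100-, 00--0, 0001-, 0010-, 1--11, 1-11-, 11---
PI chart (minterm → PIs covering it):
  0 | ---00,00--0
  2 | 00--0,0001-
  3 | -0011,0001-
  6 | --1-0,00--0
  8 | ---00,-100-
  9 | -100-  (sole → essential)
  12 | ---00,--1-0
  14 | --1-0  (sole → essential)
  16 | ---00  (sole → essential)
  19 | -0011,1--11
  20 | ---00,--1-0
  22 | --1-0,1-11-
  23 | 1--11,1-11-
  24 | ---00,-100-,11---
  25 | -100-,11---
  26 | 11---  (sole → essential)
  27 | 1--11,11---
  29 | 11---  (sole → essential)
  30 | --1-0,1-11-,11---
  31 | 1--11,1-11-,11---
Essential prime implicants: ---00, --1-0, -100-, 11---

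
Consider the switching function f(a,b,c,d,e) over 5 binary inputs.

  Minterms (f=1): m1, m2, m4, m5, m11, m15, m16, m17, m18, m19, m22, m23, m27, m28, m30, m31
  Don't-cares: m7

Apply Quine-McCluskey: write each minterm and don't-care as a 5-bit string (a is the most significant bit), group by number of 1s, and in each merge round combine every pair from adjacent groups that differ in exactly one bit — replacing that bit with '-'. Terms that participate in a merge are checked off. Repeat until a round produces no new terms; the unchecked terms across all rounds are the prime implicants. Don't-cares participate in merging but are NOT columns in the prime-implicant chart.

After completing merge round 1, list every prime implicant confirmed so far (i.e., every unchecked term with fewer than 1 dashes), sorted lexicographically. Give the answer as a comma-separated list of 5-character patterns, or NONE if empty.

Round 0: 00001✓ 00010✓ 00100✓ 00101✓ 00111✓ 01011✓ 01111✓ 10000✓ 10001✓ 10010✓ 10011✓ 10110✓ 10111✓ 11011✓ 11100✓ 11110✓ 11111✓
Round 1: -0001 -0010 -0111✓ -1011✓ -1111✓ 0-111✓ 00-01 001-1 0010- 01-11✓ 1-011✓ 1-110✓ 1-111✓ 10-10✓ 10-11✓ 100-0✓ 100-1✓ 1000-✓ 1001-✓ 1011-✓ 11-11✓ 111-0 1111-✓
Round 2: --111 -1-11 1--11 1-11- 10-1- 100--
PIs = {--111, -0001, -0010, -1-11, 00-01, 001-1, 0010-, 1--11, 1-11-, 10-1-, 100--, 111-0}

NONE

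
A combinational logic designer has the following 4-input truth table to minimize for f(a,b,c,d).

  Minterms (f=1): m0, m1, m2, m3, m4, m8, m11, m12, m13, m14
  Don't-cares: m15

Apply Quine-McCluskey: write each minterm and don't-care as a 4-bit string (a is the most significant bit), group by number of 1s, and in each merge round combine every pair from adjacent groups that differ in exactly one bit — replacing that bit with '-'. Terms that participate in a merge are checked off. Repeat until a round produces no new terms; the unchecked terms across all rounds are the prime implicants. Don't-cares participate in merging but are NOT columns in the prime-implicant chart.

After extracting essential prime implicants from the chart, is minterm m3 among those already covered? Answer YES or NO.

size-2^0 implicants → 0000(✓)  0001(✓)  0010(✓)  0011(✓)  0100(✓)  1000(✓)  1011(✓)  1100(✓)  1101(✓)  1110(✓)  1111(✓)
size-2^1 implicants → -000(✓)  -011  -100(✓)  0-00(✓)  00-0(✓)  00-1(✓)  000-(✓)  001-(✓)  1-00(✓)  1-11  11-0(✓)  11-1(✓)  110-(✓)  111-(✓)
size-2^2 implicants → --00  00--  11--
Unchecked terms (primes): --00, -011, 00--, 1-11, 11--
Minterm coverage:
  m0 ⊆ --00,00--
  m1 ⊆ 00-- [E]
  m2 ⊆ 00-- [E]
  m3 ⊆ -011,00--
  m4 ⊆ --00 [E]
  m8 ⊆ --00 [E]
  m11 ⊆ -011,1-11
  m12 ⊆ --00,11--
  m13 ⊆ 11-- [E]
  m14 ⊆ 11-- [E]
E = {--00, 00--, 11--}

YES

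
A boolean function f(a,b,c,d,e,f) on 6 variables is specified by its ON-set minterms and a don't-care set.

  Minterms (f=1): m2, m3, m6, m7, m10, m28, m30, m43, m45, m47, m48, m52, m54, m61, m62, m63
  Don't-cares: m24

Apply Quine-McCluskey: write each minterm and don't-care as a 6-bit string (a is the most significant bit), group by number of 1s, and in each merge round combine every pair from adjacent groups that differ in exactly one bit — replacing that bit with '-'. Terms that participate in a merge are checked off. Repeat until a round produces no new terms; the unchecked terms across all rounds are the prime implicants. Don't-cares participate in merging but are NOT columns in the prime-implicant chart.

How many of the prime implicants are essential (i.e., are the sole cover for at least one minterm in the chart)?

[col 0] 000010*, 000011*, 000110*, 000111*, 001010*, 011000*, 011100*, 011110*, 101011*, 101101*, 101111*, 110000*, 110100*, 110110*, 111101*, 111110*, 111111*
[col 1] -11110, 00-010, 000-10*, 000-11*, 00001-*, 00011-*, 011-00, 0111-0, 1-1101*, 1-1111*, 101-11, 1011-1*, 11-110, 110-00, 1101-0, 1111-1*, 11111-
[col 2] 000-1-, 1-11-1
Prime implicants: -11110, 00-010, 000-1-, 011-00, 0111-0, 1-11-1, 101-11, 11-110, 110-00, 1101-0, 11111-
PI chart (minterm → PIs covering it):
  2 | 00-010,000-1-
  3 | 000-1-  (sole → essential)
  6 | 000-1-  (sole → essential)
  7 | 000-1-  (sole → essential)
  10 | 00-010  (sole → essential)
  28 | 011-00,0111-0
  30 | -11110,0111-0
  43 | 101-11  (sole → essential)
  45 | 1-11-1  (sole → essential)
  47 | 1-11-1,101-11
  48 | 110-00  (sole → essential)
  52 | 110-00,1101-0
  54 | 11-110,1101-0
  61 | 1-11-1  (sole → essential)
  62 | -11110,11-110,11111-
  63 | 1-11-1,11111-
Essential prime implicants: 00-010, 000-1-, 1-11-1, 101-11, 110-00

5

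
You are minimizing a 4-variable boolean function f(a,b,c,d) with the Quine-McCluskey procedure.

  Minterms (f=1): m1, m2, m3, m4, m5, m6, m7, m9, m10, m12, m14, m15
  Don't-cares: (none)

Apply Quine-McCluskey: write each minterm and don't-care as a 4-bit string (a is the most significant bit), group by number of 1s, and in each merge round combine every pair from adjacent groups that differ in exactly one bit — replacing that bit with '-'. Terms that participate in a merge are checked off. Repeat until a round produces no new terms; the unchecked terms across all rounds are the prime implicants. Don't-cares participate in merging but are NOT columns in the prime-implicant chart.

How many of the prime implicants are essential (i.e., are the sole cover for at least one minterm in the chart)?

4

size-2^0 implicants → 0001(✓)  0010(✓)  0011(✓)  0100(✓)  0101(✓)  0110(✓)  0111(✓)  1001(✓)  1010(✓)  1100(✓)  1110(✓)  1111(✓)
size-2^1 implicants → -001  -010(✓)  -100(✓)  -110(✓)  -111(✓)  0-01(✓)  0-10(✓)  0-11(✓)  00-1(✓)  001-(✓)  01-0(✓)  01-1(✓)  010-(✓)  011-(✓)  1-10(✓)  11-0(✓)  111-(✓)
size-2^2 implicants → --10  -1-0  -11-  0--1  0-1-  01--
Unchecked terms (primes): --10, -001, -1-0, -11-, 0--1, 0-1-, 01--
Minterm coverage:
  m1 ⊆ -001,0--1
  m2 ⊆ --10,0-1-
  m3 ⊆ 0--1,0-1-
  m4 ⊆ -1-0,01--
  m5 ⊆ 0--1,01--
  m6 ⊆ --10,-1-0,-11-,0-1-,01--
  m7 ⊆ -11-,0--1,0-1-,01--
  m9 ⊆ -001 [E]
  m10 ⊆ --10 [E]
  m12 ⊆ -1-0 [E]
  m14 ⊆ --10,-1-0,-11-
  m15 ⊆ -11- [E]
E = {--10, -001, -1-0, -11-}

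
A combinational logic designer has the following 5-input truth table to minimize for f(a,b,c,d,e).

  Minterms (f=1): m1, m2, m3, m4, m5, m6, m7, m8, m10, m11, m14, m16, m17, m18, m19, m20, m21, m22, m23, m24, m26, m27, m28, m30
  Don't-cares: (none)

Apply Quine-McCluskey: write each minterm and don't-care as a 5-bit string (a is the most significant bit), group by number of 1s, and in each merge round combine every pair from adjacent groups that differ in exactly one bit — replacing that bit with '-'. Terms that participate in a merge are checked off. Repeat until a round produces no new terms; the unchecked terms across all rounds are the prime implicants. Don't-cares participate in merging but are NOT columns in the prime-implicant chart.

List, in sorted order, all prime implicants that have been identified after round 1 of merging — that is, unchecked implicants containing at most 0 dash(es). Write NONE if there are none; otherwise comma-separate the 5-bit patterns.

[col 0] 00001*, 00010*, 00011*, 00100*, 00101*, 00110*, 00111*, 01000*, 01010*, 01011*, 01110*, 10000*, 10001*, 10010*, 10011*, 10100*, 10101*, 10110*, 10111*, 11000*, 11010*, 11011*, 11100*, 11110*
[col 1] -0001*, -0010*, -0011*, -0100*, -0101*, -0110*, -0111*, -1000*, -1010*, -1011*, -1110*, 0-010*, 0-011*, 0-110*, 00-01*, 00-10*, 00-11*, 000-1*, 0001-*, 001-0*, 001-1*, 0010-*, 0011-*, 01-10*, 010-0*, 0101-*, 1-000*, 1-010*, 1-011*, 1-100*, 1-110*, 10-00*, 10-01*, 10-10*, 10-11*, 100-0*, 100-1*, 1000-*, 1001-*, 101-0*, 101-1*, 1010-*, 1011-*, 11-00*, 11-10*, 110-0*, 1101-*, 111-0*
[col 2] --010*, --011*, --110*, -0-01*, -0-10*, -0-11*, -00-1*, -001-*, -01-0*, -01-1*, -010-*, -011-*, -1-10*, -10-0, -101-*, 0--10*, 0-01-*, 00--1*, 00-1-*, 001--*, 1--00*, 1--10*, 1-0-0*, 1-01-*, 1-1-0*, 10--0*, 10--1*, 10-0-*, 10-1-*, 100--*, 101--*, 11--0*
[col 3] ---10, --01-, -0--1, -0-1-, -01--, 1---0, 10---
Prime implicants: ---10, --01-, -0--1, -0-1-, -01--, -10-0, 1---0, 10---

NONE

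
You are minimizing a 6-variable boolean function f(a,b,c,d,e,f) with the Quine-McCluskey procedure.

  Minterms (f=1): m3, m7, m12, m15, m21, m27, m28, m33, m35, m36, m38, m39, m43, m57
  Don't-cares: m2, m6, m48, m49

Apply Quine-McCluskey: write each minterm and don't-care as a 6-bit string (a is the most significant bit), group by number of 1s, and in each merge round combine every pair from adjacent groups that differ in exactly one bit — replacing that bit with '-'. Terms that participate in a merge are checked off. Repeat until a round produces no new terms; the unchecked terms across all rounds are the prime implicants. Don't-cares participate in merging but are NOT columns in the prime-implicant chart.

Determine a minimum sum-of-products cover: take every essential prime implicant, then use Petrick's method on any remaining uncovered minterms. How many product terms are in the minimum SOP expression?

[col 0] 000010*, 000011*, 000110*, 000111*, 001100*, 001111*, 010101, 011011, 011100*, 100001*, 100011*, 100100*, 100110*, 100111*, 101011*, 110000*, 110001*, 111001*
[col 1] -00011*, -00110*, -00111*, 0-1100, 00-111, 000-10*, 000-11*, 00001-*, 00011-*, 1-0001, 10-011, 100-11*, 1000-1, 1001-0, 10011-*, 11-001, 11000-
[col 2] -00-11, -0011-, 000-1-
Prime implicants: -00-11, -0011-, 0-1100, 00-111, 000-1-, 010101, 011011, 1-0001, 10-011, 1000-1, 1001-0, 11-001, 11000-
PI chart (minterm → PIs covering it):
  3 | -00-11,000-1-
  7 | -00-11,-0011-,00-111,000-1-
  12 | 0-1100  (sole → essential)
  15 | 00-111  (sole → essential)
  21 | 010101  (sole → essential)
  27 | 011011  (sole → essential)
  28 | 0-1100  (sole → essential)
  33 | 1-0001,1000-1
  35 | -00-11,10-011,1000-1
  36 | 1001-0  (sole → essential)
  38 | -0011-,1001-0
  39 | -00-11,-0011-
  43 | 10-011  (sole → essential)
  57 | 11-001  (sole → essential)
Essential prime implicants: 0-1100, 00-111, 010101, 011011, 10-011, 1001-0, 11-001
Petrick residual → -00-11, 1-0001
Minimum SOP uses 9 PIs: b'c'ef + a'cde'f' + a'b'def + a'bc'de'f + a'bcd'ef + ac'd'e'f + ab'd'ef + ab'c'df' + abd'e'f

9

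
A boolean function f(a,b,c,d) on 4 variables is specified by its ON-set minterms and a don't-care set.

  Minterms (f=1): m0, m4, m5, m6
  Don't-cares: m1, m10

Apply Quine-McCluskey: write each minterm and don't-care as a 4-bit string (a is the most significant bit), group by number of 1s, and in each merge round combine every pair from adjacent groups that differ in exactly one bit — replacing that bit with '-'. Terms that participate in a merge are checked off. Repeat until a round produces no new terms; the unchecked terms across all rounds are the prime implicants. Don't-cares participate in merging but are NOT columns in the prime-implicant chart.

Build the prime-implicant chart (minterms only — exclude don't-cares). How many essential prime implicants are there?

Round 0: 0000✓ 0001✓ 0100✓ 0101✓ 0110✓ 1010
Round 1: 0-00✓ 0-01✓ 000-✓ 01-0 010-✓
Round 2: 0-0-
PIs = {0-0-, 01-0, 1010}
Coverage chart:
  m0: 0-0- ←essential
  m4: 0-0-,01-0
  m5: 0-0- ←essential
  m6: 01-0 ←essential
Essential: 0-0-, 01-0

2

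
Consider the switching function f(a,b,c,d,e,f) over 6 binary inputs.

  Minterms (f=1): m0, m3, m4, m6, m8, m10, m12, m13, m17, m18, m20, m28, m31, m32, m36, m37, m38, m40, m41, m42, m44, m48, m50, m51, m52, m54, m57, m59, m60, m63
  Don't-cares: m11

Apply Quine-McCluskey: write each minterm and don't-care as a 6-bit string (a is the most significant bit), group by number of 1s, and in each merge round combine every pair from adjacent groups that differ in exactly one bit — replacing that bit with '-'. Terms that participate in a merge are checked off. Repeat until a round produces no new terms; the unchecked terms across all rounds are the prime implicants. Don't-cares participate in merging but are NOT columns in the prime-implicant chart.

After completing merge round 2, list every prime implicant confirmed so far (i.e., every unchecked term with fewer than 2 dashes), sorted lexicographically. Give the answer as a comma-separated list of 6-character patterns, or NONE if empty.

[col 0] 000000*, 000011*, 000100*, 000110*, 001000*, 001010*, 001011*, 001100*, 001101*, 010001, 010010*, 010100*, 011100*, 011111*, 100000*, 100100*, 100101*, 100110*, 101000*, 101001*, 101010*, 101100*, 110000*, 110010*, 110011*, 110100*, 110110*, 111001*, 111011*, 111100*, 111111*
[col 1] -00000*, -00100*, -00110*, -01000*, -01010*, -01100*, -10010, -10100*, -11100*, -11111, 0-0100*, 0-1100*, 00-000*, 00-011, 00-100*, 000-00*, 0001-0*, 001-00*, 0010-0*, 00101-, 00110-, 01-100*, 1-0000*, 1-0100*, 1-0110*, 1-1001, 1-1100*, 10-000*, 10-100*, 100-00*, 1001-0*, 10010-, 101-00*, 1010-0*, 10100-, 11-011, 11-100*, 110-00*, 110-10*, 1100-0*, 11001-, 1101-0*, 111-11, 1110-1
[col 2] --0100*, --1100*, -0-000*, -0-100*, -00-00*, -001-0, -01-00*, -010-0, -1-100*, 0--100*, 00--00*, 1--100*, 1-0-00, 1-01-0, 10--00*, 110--0
[col 3] ---100, -0--00
Prime implicants: ---100, -0--00, -001-0, -010-0, -10010, -11111, 00-011, 00101-, 00110-, 010001, 1-0-00, 1-01-0, 1-1001, 10010-, 10100-, 11-011, 110--0, 11001-, 111-11, 1110-1

-10010, -11111, 00-011, 00101-, 00110-, 010001, 1-1001, 10010-, 10100-, 11-011, 11001-, 111-11, 1110-1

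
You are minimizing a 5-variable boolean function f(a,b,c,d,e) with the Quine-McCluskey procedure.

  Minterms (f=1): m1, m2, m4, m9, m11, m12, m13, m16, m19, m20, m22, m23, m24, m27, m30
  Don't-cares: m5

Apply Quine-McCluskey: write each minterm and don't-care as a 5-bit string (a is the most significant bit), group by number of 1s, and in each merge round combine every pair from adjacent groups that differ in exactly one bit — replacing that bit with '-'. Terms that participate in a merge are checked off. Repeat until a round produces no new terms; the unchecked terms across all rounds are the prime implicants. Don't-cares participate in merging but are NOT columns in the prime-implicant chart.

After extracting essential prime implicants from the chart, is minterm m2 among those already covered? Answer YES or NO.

Round 0: 00001✓ 00010 00100✓ 00101✓ 01001✓ 01011✓ 01100✓ 01101✓ 10000✓ 10011✓ 10100✓ 10110✓ 10111✓ 11000✓ 11011✓ 11110✓
Round 1: -0100 -1011 0-001✓ 0-100✓ 0-101✓ 00-01✓ 0010-✓ 01-01✓ 010-1 0110-✓ 1-000 1-011 1-110 10-00 10-11 101-0 1011-
Round 2: 0--01 0-10-
PIs = {-0100, -1011, 0--01, 0-10-, 00010, 010-1, 1-000, 1-011, 1-110, 10-00, 10-11, 101-0, 1011-}
Coverage chart:
  m1: 0--01 ←essential
  m2: 00010 ←essential
  m4: -0100,0-10-
  m9: 0--01,010-1
  m11: -1011,010-1
  m12: 0-10- ←essential
  m13: 0--01,0-10-
  m16: 1-000,10-00
  m19: 1-011,10-11
  m20: -0100,10-00,101-0
  m22: 1-110,101-0,1011-
  m23: 10-11,1011-
  m24: 1-000 ←essential
  m27: -1011,1-011
  m30: 1-110 ←essential
Essential: 0--01, 0-10-, 00010, 1-000, 1-110

YES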